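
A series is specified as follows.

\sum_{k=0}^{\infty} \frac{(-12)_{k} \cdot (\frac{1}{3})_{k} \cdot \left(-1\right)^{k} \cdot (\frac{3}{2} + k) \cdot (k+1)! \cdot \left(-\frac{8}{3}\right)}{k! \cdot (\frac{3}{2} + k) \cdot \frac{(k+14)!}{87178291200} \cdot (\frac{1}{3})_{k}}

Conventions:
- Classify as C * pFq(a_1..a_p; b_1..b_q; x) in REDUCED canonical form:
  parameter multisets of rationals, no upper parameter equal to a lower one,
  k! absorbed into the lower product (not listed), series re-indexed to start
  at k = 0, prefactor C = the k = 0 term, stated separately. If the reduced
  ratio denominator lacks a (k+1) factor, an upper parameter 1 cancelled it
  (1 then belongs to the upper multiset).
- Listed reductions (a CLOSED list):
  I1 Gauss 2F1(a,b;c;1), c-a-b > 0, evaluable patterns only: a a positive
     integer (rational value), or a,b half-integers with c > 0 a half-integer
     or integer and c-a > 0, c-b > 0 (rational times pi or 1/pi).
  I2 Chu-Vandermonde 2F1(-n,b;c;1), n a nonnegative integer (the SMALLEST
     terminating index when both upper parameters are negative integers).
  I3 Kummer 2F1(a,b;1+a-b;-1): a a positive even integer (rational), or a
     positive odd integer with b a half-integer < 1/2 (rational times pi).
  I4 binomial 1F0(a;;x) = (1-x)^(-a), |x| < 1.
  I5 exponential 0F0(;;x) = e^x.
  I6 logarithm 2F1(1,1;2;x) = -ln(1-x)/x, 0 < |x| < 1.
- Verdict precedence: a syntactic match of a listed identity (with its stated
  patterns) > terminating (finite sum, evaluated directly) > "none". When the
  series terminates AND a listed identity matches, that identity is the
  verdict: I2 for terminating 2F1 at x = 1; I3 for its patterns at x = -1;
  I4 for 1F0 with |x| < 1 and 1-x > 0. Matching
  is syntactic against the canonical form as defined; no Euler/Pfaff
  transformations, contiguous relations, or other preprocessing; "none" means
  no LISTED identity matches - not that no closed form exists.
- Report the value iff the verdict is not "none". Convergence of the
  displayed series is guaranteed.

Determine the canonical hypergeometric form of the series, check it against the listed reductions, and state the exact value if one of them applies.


With C = -\frac{8}{3}: the canonical form is 2F1(-12, 2; 15; -1). Verdict: Kummer (I3) matches (x = -1; c = 15 equals 1+a-b for upper {-12, 2}: listed pattern). Sum: -\frac{56}{3}.

Key observation: x = -1 and k + 3/2 divides numerator and denominator alike; prefactor -8/3 after cancelling.
Step ratio: r(k) = -1 * (k-12) (k+2) / [(k+15) (k+1)] ; factor over Q: parameters, x = -1, and C = -\frac{8}{3}.


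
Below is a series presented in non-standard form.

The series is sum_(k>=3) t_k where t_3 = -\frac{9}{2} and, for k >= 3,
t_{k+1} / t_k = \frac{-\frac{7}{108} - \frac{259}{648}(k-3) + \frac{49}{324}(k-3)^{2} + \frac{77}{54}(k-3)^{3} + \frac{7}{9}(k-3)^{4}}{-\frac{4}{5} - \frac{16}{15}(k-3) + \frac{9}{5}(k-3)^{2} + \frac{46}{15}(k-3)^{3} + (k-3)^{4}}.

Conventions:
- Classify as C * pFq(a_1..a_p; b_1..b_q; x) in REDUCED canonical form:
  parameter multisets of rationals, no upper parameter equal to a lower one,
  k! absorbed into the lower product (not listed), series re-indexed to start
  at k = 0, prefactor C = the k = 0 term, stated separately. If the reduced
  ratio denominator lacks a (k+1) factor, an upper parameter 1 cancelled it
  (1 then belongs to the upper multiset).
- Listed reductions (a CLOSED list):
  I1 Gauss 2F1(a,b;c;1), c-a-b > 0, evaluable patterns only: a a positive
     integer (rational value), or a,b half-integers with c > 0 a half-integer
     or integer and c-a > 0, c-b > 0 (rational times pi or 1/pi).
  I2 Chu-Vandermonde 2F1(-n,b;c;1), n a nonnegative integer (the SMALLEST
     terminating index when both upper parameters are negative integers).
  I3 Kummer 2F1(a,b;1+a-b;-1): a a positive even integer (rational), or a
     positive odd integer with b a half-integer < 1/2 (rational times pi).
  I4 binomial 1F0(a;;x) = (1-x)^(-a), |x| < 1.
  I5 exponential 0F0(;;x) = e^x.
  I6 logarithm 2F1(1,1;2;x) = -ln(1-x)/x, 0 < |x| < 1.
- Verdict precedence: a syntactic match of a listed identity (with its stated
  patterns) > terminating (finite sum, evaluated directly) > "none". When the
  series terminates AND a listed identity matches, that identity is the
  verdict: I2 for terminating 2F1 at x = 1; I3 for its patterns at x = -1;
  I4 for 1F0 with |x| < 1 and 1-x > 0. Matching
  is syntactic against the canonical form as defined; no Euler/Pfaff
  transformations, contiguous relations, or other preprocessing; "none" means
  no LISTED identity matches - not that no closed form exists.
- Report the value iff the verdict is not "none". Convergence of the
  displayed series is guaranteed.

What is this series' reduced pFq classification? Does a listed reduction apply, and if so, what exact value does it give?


The series (x = \frac{7}{9}) is 3F2: upper {-\frac{1}{2}, \frac{1}{6}, \frac{3}{2}}, lower {-\frac{3}{5}, 2}, prefactor -\frac{9}{2}. Verdict: no listed reduction: x = \frac{7}{9} and upper {-\frac{1}{2}, \frac{1}{6}, \frac{3}{2}} fail every I1-I6 pattern.

Key observation: t_0 = -\frac{9}{2} here, and cancel k + 2/3 from the displayed ratio first; then C = -9/2, x = 7/9.
Ratio: r(k) = \frac{7}{9} * (k-\frac{1}{2}) (k+\frac{1}{6}) (k+\frac{3}{2}) / [(k-\frac{3}{5}) (k+2) (k+1)] - rational in k. x = \frac{7}{9}; t_0 = -\frac{9}{2}; negate the roots.


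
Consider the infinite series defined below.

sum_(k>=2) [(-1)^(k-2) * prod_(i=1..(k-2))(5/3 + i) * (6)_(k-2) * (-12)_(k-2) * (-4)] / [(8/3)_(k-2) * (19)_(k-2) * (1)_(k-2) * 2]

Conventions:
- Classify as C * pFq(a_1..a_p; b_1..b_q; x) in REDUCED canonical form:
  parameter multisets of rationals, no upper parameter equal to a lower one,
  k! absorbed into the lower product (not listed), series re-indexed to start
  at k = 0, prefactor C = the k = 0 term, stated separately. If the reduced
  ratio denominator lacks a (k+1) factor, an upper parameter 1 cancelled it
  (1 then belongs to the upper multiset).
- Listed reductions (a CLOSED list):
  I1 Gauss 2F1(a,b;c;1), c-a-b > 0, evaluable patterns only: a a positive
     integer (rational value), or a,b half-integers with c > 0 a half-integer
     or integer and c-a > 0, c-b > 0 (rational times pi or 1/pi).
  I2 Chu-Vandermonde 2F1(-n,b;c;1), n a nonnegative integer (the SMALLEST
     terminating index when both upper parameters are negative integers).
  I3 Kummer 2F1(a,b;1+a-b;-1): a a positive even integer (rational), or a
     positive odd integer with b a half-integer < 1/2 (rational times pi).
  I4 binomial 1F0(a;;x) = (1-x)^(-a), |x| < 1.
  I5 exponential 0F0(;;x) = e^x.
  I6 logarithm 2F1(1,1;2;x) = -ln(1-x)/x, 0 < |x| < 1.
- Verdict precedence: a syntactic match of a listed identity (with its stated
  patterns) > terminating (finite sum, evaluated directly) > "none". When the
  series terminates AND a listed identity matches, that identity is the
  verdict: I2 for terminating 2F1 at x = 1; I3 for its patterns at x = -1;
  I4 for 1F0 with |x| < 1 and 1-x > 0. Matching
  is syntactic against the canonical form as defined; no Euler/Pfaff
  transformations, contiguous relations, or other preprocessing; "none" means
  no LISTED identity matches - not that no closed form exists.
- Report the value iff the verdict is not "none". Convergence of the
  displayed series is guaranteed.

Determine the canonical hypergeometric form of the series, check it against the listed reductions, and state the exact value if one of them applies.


Canonical form: C = -2 times 2F1 with upper {-12, 6}, lower {19}, x = -1. Verdict: the Kummer evaluation I3 matches (x = -1; c = 19 equals 1+a-b for upper {-12, 6}: listed pattern). Sum: -408/5.

Key observation: from the first term -2: the running product (C = -2, x = -1) telescopes to a rising factorial.
Adjacent-term ratio: r(k) = (-1) * (k-12) (k+6) / [(k+19) (k+1)] - rational in k. x = (-1); t_0 = -2; negate the roots.


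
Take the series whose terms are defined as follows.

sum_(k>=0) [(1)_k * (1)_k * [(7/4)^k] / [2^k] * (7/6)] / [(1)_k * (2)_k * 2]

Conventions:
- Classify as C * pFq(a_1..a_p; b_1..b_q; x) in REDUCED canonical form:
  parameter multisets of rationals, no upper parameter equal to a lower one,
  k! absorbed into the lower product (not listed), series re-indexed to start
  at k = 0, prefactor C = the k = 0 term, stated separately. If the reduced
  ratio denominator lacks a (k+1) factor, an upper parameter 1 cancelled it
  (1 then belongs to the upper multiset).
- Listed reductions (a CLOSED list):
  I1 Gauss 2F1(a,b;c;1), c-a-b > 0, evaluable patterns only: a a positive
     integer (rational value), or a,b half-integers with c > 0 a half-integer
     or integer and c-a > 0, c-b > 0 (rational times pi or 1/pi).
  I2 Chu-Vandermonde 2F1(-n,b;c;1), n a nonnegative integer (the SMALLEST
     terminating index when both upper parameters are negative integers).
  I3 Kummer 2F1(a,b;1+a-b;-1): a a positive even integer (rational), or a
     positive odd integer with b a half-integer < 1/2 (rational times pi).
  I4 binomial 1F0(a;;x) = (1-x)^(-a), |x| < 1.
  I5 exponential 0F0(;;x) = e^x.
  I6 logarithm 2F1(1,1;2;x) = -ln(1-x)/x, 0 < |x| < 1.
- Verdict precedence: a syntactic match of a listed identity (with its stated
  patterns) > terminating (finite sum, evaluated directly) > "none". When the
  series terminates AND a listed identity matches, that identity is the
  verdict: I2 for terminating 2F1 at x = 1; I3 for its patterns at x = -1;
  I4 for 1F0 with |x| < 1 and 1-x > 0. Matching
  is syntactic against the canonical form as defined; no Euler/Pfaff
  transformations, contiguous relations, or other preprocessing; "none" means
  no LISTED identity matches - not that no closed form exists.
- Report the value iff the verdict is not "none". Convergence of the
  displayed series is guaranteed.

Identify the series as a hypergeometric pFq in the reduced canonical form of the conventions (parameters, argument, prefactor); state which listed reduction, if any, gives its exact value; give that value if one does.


Classification (C = 7/12): 2F1 with upper {1, 1}, lower {2}, argument x = 7/8. Verdict at x = 7/8: logarithm (I6) matches (the logarithm: parameters (1,1;2), x = 7/8). Its exact value is (-2/3) * ln(1/8).

First insight: from the first term 7/12: the two k-th powers (C = 7/12) combine into one argument.
Ratio: r(k) = (7/8) * (k+1) (k+1) / [(k+2) (k+1)] - rational in k, leading ratio (7/8); with t_0 = 7/12, classification follows.


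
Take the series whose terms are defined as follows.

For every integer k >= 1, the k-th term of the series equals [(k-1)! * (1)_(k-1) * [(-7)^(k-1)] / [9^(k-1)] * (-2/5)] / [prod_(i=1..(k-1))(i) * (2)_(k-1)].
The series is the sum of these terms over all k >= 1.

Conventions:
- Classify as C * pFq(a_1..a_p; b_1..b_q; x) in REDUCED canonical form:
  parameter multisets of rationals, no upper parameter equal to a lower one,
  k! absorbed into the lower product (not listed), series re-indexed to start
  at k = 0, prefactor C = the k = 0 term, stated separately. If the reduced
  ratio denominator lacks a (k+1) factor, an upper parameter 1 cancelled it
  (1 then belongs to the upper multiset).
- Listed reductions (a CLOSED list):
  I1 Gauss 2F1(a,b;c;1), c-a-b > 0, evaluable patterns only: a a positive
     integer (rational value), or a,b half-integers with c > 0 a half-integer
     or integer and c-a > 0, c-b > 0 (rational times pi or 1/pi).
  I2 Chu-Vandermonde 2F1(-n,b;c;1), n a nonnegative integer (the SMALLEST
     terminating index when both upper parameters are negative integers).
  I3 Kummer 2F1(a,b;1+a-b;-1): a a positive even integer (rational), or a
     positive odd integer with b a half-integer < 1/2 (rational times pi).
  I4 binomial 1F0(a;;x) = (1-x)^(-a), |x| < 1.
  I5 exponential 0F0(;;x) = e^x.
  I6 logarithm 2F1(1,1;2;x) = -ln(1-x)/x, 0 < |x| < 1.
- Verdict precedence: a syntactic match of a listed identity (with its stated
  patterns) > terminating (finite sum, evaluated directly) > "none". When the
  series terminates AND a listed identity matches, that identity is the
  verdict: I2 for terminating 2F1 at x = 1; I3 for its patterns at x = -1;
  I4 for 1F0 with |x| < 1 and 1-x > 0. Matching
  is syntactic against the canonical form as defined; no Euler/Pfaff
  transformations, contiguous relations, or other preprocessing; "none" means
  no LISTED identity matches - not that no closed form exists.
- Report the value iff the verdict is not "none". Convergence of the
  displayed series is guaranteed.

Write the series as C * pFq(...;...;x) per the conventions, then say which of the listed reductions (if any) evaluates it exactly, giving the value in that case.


At argument -7/9: a 2F1 with upper {1, 1}, lower {2}, scaled by C = -2/5. Verdict: the I6 logarithm reduction matches (the logarithm: parameters (1,1;2), x = -7/9). Value: (-18/35) * ln(16/9).

Key step: t_0 = -2/5 here, and the two geometric factors (prefactor -2/5) combine into one argument.
Ratio: r(k) = (-7/9) * (k+1) (k+1) / [(k+2) (k+1)] - rational in k, leading ratio (-7/9); with t_0 = -2/5, classification follows.


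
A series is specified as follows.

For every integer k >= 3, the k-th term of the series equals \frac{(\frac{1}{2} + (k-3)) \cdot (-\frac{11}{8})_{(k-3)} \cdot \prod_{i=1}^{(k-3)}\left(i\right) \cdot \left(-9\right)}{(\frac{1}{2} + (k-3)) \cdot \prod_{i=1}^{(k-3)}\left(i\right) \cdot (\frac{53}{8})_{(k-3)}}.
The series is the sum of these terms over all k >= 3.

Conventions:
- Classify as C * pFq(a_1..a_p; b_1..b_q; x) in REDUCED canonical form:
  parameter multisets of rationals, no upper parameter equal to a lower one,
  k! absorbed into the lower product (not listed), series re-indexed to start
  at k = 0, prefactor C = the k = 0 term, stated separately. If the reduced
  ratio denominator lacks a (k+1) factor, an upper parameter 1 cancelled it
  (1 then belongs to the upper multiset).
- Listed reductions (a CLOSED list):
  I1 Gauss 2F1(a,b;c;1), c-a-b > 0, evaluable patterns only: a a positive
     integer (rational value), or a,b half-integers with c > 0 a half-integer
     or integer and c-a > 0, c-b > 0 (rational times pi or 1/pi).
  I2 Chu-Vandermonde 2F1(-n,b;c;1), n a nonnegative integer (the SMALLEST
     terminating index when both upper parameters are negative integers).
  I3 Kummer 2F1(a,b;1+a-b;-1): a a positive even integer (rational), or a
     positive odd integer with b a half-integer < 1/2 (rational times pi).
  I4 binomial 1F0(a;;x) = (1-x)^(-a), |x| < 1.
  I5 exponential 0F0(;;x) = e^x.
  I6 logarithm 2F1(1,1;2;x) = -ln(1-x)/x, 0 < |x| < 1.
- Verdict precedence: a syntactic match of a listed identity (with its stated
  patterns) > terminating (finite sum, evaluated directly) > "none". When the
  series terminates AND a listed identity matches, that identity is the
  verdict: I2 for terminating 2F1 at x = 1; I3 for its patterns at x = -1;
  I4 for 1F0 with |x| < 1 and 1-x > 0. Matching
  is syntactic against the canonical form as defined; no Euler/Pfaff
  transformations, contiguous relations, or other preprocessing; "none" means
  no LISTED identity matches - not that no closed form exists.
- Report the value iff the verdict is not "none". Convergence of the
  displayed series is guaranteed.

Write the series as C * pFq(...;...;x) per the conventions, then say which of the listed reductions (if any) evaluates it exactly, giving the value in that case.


x = 1 here; the reduced form reads 2F1, upper {-\frac{11}{8}, 1}, lower {\frac{53}{8}}, C = -9. Verdict: Gauss (I1, integer-parameter pattern) fires (x = 1: the Gamma ratio telescopes since c-a-b = 7 > 0 and a = 1 in Z>0). Its exact value is -\frac{405}{56}.

Key observation: from the first term -9: the product of the first k integers (C = -9, x = 1) is k!.
Ratio: r(k) = 1 * (k-\frac{11}{8}) (k+1) / [(k+\frac{53}{8}) (k+1)] - rational; roots negated = parameters, x = 1, C = -9.


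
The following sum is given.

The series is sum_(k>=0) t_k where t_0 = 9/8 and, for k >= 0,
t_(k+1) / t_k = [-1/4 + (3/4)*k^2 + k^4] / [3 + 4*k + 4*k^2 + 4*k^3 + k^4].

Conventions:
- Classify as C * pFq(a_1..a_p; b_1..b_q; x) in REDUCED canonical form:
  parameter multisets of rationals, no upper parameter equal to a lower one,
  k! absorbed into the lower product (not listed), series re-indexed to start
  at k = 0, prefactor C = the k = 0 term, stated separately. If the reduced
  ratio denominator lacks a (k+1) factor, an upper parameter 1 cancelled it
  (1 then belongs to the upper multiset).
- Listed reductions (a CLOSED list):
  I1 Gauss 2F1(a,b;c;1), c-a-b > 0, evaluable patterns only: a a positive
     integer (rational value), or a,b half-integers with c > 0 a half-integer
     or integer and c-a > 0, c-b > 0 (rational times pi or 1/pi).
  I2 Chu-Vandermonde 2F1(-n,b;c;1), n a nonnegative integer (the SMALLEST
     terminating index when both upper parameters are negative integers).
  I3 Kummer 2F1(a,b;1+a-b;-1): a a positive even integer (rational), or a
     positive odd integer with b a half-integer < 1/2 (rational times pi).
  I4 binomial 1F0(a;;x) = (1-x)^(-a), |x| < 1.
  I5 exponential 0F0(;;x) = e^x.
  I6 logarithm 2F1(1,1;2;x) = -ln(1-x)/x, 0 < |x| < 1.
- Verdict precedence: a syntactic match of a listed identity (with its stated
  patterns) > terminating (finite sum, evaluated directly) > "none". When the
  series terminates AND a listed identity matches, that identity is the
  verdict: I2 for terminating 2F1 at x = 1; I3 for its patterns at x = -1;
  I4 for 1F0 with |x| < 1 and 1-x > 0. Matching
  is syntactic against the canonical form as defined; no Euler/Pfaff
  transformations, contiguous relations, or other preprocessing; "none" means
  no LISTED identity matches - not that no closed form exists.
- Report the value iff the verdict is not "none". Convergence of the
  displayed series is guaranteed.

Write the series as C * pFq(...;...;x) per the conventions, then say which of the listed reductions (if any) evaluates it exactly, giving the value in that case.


With C = 9/8: the canonical form is 2F1(-1/2, 1/2; 3; 1). Verdict: Gauss's theorem I1 (half-integer case) fires (x = 1; upper {-1/2, 1/2} half-integers, c = 3 in the evaluable pattern). Hence: (16/5) / pi.

Key step: x = 1 and cancel k^2 + 1 from the displayed ratio first; then C = 9/8.
Ratio: r(k) = 1 * (k-1/2) (k+1/2) / [(k+3) (k+1)] - rational in k, leading ratio 1; with t_0 = 9/8, classification follows.


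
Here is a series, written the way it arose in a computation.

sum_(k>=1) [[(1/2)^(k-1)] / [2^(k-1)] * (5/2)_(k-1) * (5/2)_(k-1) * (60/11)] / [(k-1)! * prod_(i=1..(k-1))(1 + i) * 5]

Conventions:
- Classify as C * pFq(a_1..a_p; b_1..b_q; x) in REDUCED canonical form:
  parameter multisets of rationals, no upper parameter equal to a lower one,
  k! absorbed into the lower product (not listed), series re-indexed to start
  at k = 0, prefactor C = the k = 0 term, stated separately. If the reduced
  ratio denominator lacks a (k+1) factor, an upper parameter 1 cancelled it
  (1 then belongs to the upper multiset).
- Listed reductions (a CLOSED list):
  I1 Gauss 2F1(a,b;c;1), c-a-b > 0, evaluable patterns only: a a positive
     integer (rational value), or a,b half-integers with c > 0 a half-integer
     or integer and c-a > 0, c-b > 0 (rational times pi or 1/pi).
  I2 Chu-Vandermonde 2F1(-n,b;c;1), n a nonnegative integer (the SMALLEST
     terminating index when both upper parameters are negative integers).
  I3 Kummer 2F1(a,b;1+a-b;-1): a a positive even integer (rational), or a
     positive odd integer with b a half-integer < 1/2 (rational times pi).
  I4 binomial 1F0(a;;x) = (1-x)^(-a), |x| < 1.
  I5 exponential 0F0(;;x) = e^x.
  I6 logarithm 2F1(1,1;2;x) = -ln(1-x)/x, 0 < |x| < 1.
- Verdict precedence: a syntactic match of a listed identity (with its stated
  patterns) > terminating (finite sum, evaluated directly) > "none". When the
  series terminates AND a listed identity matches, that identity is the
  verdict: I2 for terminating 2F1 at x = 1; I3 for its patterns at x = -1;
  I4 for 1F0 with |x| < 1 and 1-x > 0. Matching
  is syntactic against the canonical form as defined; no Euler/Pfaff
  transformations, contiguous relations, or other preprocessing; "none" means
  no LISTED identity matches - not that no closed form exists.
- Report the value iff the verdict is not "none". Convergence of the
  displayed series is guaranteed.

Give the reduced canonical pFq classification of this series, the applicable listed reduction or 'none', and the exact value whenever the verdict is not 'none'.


The series (x = 1/4) is 2F1: upper {5/2, 5/2}, lower {2}, prefactor 12/11. Verdict: none. No listed pattern accepts 2F1(5/2, 5/2; 2; 1/4).

First insight: t_0 being 12/11, the two k-th powers (C = 12/11) combine into one argument.
Consecutive-term ratio: r(k) = (1/4) * (k+5/2) (k+5/2) / [(k+2) (k+1)] - rational in k. x = (1/4); t_0 = 12/11; negate the roots.


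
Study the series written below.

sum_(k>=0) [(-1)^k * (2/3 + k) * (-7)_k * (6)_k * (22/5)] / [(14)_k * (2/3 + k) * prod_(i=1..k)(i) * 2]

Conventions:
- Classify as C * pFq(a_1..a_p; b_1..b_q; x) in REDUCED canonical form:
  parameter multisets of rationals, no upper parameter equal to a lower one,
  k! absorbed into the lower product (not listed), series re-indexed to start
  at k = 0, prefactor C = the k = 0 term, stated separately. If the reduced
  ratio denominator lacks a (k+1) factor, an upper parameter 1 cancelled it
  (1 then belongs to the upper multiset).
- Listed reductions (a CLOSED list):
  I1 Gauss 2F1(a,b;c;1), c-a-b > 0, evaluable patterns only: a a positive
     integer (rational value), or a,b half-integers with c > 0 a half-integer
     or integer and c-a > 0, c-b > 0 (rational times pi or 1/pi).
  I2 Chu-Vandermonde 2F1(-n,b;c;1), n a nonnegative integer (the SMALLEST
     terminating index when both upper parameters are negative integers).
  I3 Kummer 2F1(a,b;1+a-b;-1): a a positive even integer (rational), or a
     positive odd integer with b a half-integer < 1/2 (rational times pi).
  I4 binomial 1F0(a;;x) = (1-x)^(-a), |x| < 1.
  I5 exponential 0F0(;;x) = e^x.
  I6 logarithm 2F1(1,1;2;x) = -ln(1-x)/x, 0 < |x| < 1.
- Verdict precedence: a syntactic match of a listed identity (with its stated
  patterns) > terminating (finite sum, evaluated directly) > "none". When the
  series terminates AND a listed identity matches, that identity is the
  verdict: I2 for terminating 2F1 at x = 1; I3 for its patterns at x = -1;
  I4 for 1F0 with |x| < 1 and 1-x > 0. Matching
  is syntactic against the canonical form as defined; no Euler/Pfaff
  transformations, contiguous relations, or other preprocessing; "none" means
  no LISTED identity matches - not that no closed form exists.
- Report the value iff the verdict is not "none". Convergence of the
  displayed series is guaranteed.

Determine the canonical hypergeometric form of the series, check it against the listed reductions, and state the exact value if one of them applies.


Prefactor 11/5, argument -1: 2F1 with upper {-7, 6} over lower {14}. Verdict: the Kummer evaluation I3 matches (x = -1; c = 14 equals 1+a-b for upper {-7, 6}: listed pattern). Value: 1573/50.

Structural cue: with t_0 = 11/5, the product of the first k integers (prefactor 11/5) is k!.
Adjacent-term ratio: r(k) = (-1) * (k-7) (k+6) / [(k+14) (k+1)] - rational in k, leading ratio (-1); with t_0 = 11/5, classification follows.


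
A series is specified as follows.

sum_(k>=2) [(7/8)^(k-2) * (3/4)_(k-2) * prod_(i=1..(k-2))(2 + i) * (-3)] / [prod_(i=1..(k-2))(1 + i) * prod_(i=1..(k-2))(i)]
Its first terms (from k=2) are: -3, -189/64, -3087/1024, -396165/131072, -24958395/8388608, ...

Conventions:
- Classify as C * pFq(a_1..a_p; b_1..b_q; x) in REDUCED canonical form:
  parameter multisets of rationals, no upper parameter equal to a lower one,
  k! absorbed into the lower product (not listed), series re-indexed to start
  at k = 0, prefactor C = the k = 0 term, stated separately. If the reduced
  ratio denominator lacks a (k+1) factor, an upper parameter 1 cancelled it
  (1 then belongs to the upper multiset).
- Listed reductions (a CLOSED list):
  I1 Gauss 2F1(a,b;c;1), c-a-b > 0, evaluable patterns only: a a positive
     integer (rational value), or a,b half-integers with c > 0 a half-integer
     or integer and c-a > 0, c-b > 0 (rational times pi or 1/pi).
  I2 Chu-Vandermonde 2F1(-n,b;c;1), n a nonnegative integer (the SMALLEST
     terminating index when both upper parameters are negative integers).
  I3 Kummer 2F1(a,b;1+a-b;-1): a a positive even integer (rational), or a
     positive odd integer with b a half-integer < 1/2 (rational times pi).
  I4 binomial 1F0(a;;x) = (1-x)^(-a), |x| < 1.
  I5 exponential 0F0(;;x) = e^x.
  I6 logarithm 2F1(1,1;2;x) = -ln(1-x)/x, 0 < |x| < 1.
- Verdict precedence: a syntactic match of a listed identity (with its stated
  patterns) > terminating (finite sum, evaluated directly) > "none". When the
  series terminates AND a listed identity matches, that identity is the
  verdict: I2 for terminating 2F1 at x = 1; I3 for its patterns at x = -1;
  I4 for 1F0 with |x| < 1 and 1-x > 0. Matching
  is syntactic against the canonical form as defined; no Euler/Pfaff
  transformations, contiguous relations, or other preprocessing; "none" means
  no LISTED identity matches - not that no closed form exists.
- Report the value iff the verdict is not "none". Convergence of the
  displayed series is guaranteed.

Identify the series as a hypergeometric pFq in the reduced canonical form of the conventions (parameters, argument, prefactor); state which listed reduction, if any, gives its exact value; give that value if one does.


First insight: x = (7/8) and the product of the first k integers (prefactor -3) is k!.
Ratio: r(k) = (7/8) * (k+3/4) (k+3) / [(k+2) (k+1)] - rational in k. x = (7/8); t_0 = -3; negate the roots.

Prefactor -3, argument 7/8: 2F1 with upper {3/4, 3} over lower {2}. Verdict: none - this 2F1 at x = 7/8 matches no listed pattern, and upper {3/4, 3} holds no stopper.


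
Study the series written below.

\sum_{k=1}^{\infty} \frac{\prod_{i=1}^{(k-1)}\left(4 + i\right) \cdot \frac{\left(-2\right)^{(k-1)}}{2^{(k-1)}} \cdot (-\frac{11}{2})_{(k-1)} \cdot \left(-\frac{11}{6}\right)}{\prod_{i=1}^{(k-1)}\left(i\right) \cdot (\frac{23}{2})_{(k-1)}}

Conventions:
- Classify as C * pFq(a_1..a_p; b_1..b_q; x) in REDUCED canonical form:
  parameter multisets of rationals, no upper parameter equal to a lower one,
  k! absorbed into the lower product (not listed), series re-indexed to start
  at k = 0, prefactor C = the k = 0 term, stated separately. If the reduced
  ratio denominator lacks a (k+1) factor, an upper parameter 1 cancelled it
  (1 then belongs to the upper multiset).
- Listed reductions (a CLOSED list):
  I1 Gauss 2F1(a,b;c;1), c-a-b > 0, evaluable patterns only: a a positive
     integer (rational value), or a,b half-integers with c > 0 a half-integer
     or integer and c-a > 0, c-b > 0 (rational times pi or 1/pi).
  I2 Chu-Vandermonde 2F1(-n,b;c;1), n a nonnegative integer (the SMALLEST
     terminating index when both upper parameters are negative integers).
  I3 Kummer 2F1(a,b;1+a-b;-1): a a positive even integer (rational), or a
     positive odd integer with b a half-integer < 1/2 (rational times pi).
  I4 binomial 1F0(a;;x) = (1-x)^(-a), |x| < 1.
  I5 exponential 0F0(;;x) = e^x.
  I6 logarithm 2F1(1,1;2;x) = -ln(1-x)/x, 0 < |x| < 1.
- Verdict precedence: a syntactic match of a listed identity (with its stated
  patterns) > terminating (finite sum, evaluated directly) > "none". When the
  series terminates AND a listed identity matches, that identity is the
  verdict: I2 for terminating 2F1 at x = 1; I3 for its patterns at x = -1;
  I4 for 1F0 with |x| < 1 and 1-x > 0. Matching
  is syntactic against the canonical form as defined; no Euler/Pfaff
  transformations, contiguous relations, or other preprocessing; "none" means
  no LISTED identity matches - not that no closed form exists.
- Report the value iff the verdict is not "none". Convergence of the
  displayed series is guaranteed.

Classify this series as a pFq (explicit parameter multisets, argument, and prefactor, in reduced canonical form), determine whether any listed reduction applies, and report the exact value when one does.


Reduced: x = -1, 2F1, upper = {-\frac{11}{2}, 5}, lower = {\frac{23}{2}}, C = -\frac{11}{6}. Verdict: Kummer (I3) applies (x = -1; c = \frac{23}{2} equals 1+a-b for upper {-\frac{11}{2}, 5}: listed pattern). Value: \left(-\frac{160044885}{33554432}\right) \cdot \pi.

Structural cue: with t_0 = -\frac{11}{6}, the product of the first k integers (C = -11/6, x = -1) is k!.
Adjacent-term ratio: r(k) = -1 * (k-\frac{11}{2}) (k+5) / [(k+\frac{23}{2}) (k+1)] - rational in k. x = -1; t_0 = -\frac{11}{6}; negate the roots.


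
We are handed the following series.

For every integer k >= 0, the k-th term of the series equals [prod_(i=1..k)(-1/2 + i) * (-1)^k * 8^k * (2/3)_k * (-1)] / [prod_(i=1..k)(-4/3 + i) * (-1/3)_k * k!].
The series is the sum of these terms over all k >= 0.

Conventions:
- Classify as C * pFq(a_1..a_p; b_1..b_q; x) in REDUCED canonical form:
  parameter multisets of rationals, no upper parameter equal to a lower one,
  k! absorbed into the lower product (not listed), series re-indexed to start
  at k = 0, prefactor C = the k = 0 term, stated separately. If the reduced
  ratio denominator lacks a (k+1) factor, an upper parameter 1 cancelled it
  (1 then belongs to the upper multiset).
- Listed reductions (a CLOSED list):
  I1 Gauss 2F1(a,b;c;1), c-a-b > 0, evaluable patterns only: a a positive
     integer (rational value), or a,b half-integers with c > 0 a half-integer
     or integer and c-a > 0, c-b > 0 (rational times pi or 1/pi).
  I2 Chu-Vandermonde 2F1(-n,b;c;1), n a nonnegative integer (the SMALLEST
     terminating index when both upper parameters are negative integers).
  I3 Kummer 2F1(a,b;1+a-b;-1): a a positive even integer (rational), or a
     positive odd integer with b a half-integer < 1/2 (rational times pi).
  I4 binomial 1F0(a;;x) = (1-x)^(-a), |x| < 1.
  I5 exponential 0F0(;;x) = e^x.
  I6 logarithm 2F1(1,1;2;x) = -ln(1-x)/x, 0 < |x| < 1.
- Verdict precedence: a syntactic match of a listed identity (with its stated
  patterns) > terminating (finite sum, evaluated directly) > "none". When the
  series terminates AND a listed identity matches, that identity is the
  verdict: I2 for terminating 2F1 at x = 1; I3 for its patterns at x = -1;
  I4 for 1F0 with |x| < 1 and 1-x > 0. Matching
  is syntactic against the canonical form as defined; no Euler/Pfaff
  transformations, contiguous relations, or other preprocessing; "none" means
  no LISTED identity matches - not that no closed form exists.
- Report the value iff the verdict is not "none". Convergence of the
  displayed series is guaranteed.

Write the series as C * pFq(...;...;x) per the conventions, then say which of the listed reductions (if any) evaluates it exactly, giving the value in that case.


This is -1 * 2F2(1/2, 2/3; -1/3, -1/3; -8) in reduced canonical form. Verdict: none. No listed pattern accepts 2F2(1/2, 2/3; -1/3, -1/3; -8).

Key step: with t_0 = -1, the running product (C = -1, x = -8) telescopes to a rising factorial.
Adjacent-term ratio: r(k) = (-8) * (k+1/2) (k+2/3) / [(k-1/3) (k-1/3) (k+1)] - rational; roots negated = parameters, x = (-8), C = -1.


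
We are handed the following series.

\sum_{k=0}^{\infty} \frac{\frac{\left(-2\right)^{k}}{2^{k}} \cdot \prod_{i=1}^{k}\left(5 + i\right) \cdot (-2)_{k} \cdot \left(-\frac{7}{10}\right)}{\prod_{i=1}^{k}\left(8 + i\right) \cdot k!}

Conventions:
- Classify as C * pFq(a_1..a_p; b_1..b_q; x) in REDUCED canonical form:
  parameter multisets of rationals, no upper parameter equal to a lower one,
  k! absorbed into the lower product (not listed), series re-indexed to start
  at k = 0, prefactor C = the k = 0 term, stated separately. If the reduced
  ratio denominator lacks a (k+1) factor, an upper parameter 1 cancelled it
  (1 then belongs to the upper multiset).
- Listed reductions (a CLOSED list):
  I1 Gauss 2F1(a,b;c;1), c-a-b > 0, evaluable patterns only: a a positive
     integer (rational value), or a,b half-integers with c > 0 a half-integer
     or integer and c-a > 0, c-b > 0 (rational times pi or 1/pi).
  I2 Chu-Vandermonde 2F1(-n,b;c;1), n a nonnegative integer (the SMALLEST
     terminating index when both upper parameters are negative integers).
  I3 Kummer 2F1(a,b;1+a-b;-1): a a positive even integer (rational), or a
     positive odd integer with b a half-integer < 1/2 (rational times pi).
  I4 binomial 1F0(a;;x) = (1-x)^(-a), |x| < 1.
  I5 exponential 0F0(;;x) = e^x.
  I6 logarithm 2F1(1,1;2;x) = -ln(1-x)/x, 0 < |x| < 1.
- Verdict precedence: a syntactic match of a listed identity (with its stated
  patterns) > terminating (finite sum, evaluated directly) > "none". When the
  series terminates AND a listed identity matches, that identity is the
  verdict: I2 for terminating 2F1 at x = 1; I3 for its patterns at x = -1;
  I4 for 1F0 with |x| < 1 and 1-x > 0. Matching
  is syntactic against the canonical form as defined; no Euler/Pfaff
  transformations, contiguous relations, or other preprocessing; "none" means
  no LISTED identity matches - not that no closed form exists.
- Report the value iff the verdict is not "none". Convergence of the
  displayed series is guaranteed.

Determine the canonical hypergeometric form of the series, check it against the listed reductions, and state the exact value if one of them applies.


First insight: x = -1 and the running product (C = -7/10) telescopes to a rising factorial.
Term ratio: r(k) = -1 * (k-2) (k+6) / [(k+9) (k+1)] - rational; roots negated = parameters, x = -1, C = -\frac{7}{10}.

This is -\frac{7}{10} * 2F1(-2, 6; 9; -1) in reduced canonical form. Verdict: the Kummer evaluation I3 fires (x = -1; c = 9 equals 1+a-b for upper {-2, 6}: listed pattern). Sum: -\frac{49}{25}.


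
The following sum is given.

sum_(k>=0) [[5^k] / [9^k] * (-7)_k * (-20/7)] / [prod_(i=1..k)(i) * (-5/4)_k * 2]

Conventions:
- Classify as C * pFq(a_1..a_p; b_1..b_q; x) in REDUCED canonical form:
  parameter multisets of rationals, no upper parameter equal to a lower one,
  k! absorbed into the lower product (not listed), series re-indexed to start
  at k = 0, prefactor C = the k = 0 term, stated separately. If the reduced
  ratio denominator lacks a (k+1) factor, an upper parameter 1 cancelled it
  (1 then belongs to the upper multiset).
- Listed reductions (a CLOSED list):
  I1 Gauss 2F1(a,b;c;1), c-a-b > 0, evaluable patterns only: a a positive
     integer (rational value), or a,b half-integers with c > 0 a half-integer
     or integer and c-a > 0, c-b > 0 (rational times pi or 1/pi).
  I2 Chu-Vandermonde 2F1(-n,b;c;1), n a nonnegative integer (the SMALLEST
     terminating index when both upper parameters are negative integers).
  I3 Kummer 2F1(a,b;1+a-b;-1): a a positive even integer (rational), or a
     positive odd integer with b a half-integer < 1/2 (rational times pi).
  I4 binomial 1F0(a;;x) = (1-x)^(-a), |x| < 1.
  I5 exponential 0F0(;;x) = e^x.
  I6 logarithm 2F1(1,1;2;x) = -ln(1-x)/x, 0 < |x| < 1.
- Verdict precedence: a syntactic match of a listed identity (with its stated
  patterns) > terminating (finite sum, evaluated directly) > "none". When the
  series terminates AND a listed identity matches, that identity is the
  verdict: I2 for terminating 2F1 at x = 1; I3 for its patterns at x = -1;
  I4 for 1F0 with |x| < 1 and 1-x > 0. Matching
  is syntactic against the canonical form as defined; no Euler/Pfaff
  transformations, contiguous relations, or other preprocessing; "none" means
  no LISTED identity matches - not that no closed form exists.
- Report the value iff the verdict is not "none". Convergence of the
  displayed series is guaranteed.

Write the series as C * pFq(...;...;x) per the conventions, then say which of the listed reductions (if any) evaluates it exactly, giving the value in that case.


Canonical form: C = -10/7 times 1F1 with upper {-7}, lower {-5/4}, x = 5/9. Verdict: terminating - the sum ends at index 7 because -7 is a negative integer; exact evaluation follows. Value: -4054086183790/440841469761.

First insight: from the first term -10/7: the two geometric factors (C = -10/7) combine into one argument.
Ratio: r(k) = (5/9) * (k-7) / [(k-5/4) (k+1)] - rational in k. x = (5/9); t_0 = -10/7; negate the roots.


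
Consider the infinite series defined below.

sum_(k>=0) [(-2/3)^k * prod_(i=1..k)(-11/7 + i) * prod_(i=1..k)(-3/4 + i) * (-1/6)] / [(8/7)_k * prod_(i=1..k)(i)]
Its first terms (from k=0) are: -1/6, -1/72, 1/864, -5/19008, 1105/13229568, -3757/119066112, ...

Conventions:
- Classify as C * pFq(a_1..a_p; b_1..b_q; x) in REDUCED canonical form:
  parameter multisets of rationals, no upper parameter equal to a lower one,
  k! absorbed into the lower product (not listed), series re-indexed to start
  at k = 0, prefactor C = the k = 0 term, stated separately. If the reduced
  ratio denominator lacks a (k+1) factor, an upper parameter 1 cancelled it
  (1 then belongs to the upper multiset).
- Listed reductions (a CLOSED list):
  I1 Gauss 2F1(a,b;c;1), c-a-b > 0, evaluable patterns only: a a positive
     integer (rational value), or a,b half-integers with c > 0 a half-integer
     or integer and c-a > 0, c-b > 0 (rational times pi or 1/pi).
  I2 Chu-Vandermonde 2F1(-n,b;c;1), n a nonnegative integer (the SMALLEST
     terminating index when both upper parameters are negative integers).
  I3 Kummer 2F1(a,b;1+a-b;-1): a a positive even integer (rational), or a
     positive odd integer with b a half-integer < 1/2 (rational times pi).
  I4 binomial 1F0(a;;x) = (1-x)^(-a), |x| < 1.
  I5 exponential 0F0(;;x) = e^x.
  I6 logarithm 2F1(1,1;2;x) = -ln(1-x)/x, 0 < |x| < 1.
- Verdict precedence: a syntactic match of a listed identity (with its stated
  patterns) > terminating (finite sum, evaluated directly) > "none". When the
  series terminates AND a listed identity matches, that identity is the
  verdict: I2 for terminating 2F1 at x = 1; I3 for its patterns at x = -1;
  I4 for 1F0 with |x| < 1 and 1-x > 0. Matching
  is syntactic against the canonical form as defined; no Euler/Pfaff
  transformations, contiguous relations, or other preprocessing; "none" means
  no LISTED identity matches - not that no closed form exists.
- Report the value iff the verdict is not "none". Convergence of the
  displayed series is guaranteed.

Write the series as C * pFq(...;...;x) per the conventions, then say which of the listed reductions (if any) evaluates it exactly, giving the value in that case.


The tell: t_0 being -1/6, the running product (C = -1/6, x = -2/3) telescopes to a rising factorial.
Adjacent-term ratio: r(k) = (-2/3) * (k-4/7) (k+1/4) / [(k+8/7) (k+1)] - poly over poly, x = (-2/3) from leading terms; C = -1/6 at k = 0.

Canonical form: C = -1/6 times 2F1 with upper {-4/7, 1/4}, lower {8/7}, x = -2/3. Verdict: none (x = -2/3): each listed identity misses the multisets {-4/7, 1/4} ; {8/7}.


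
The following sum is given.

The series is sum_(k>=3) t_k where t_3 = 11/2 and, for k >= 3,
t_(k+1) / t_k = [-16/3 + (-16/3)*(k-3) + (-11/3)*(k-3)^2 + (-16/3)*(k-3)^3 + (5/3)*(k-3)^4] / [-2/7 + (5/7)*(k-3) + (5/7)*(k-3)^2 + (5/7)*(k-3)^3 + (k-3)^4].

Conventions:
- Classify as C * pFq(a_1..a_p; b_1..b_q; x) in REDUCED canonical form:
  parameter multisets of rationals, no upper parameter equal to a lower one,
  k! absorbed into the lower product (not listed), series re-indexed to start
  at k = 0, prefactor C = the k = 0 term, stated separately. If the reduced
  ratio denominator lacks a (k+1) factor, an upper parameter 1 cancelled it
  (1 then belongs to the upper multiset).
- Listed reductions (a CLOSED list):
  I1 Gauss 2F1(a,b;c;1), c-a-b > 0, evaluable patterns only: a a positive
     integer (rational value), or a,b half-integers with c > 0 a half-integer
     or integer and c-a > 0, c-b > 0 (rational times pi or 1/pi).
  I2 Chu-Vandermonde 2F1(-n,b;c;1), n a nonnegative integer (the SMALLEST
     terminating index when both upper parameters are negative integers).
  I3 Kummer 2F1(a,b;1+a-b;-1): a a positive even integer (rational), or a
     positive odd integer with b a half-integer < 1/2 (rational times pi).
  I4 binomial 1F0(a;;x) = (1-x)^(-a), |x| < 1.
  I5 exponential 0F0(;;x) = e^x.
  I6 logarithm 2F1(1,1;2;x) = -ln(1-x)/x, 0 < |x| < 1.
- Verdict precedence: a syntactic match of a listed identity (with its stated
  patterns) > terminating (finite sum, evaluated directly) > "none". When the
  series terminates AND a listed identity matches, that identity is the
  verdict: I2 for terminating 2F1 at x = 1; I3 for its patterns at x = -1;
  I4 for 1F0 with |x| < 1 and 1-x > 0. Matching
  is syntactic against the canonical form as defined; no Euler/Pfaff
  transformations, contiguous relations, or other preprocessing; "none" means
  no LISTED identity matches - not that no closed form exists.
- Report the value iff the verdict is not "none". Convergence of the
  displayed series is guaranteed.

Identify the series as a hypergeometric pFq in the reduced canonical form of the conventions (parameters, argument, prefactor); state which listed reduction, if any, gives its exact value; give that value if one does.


This is 11/2 * 2F1(-4, 4/5; -2/7; 5/3) in reduced canonical form. Verdict: terminating - upper -4 stops the sum at k = 4; the 5 terms are added exactly. Hence: -6688/135.

The tell: t_0 being 11/2, the ratio is unreduced: k^2 + 1 divides both sides (C = 11/2, x = 5/3).
Adjacent-term ratio: r(k) = (5/3) * (k-4) (k+4/5) / [(k-2/7) (k+1)] - rational; roots negated = parameters, x = (5/3), C = 11/2.
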